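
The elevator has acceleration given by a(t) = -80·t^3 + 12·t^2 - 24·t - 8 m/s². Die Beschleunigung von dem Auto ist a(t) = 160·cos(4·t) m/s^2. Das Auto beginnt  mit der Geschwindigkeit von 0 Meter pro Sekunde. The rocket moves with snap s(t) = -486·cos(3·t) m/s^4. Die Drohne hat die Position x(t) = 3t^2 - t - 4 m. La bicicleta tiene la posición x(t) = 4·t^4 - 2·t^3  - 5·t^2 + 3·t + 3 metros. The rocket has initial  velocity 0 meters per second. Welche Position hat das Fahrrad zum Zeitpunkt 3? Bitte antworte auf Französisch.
En utilisant x(t) = 4·t^4 - 2·t^3 - 5·t^2 + 3·t + 3 et en substituant t = 3, nous trouvons x = 237.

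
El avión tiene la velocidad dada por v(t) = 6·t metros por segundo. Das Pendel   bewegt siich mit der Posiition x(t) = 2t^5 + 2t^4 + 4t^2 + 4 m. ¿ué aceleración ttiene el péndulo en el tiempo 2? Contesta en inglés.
We must differentiate our position equation x(t) = 2·t^5 + 2·t^4 + 4·t^2 + 4 2 times. Differentiating position, we get velocity: v(t) = 10·t^4 + 8·t^3 + 8·t. Differentiating velocity, we get acceleration: a(t) = 40·t^3 + 24·t^2 + 8. We have acceleration a(t) = 40·t^3 + 24·t^2 + 8. Substituting t = 2: a(2) = 424.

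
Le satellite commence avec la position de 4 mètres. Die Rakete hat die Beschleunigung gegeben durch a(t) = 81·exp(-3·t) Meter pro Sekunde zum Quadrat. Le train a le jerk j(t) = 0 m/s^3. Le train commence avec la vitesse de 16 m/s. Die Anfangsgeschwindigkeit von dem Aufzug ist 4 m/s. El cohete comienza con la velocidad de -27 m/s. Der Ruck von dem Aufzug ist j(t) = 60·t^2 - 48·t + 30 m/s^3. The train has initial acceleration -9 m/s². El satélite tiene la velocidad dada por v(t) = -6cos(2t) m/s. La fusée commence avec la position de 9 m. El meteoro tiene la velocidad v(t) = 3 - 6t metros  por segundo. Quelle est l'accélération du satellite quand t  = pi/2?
Pour résoudre ceci, nous devons prendre 1 dérivée de notre équation de la vitesse v(t) = -6·cos(2·t). En prenant d/dt de v(t), nous trouvons a(t) = 12·sin(2·t). En utilisant a(t) = 12·sin(2·t) et en substituant t = pi/2, nous trouvons a = 0.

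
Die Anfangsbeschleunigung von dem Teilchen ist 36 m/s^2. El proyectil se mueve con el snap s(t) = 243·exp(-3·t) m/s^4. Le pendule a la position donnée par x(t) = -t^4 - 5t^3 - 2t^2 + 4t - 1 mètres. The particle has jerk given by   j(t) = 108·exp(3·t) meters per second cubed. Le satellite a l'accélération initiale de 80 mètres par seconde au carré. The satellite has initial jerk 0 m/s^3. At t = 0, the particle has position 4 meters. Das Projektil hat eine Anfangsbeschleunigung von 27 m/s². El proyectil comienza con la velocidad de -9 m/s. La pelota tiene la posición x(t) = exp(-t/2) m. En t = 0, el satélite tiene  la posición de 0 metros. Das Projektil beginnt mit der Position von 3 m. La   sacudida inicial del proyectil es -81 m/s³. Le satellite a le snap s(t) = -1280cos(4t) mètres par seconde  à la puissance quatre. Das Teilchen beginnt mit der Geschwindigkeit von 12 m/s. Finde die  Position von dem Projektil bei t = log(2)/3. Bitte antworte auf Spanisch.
Para resolver esto, necesitamos tomar 4 integrales de nuestra ecuación del snap s(t) = 243·exp(-3·t). La integral del snap, con j(0) = -81, da la sacudida: j(t) = -81·exp(-3·t). Tomando ∫j(t)dt y aplicando a(0) = 27, encontramos a(t) = 27·exp(-3·t). La integral de la aceleración es la velocidad. Usando v(0) = -9, obtenemos v(t) = -9·exp(-3·t). Tomando ∫v(t)dt y aplicando x(0) = 3, encontramos x(t) = 3·exp(-3·t). De la ecuación de la posición x(t) = 3·exp(-3·t), sustituimos t = log(2)/3 para obtener x = 3/2.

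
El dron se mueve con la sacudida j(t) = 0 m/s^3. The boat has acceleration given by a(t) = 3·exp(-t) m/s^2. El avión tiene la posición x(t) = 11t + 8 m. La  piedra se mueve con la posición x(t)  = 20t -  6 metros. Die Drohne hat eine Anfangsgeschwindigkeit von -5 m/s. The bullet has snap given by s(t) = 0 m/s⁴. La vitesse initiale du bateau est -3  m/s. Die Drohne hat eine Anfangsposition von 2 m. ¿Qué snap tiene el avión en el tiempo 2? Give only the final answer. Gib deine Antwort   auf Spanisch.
s(2) = 0.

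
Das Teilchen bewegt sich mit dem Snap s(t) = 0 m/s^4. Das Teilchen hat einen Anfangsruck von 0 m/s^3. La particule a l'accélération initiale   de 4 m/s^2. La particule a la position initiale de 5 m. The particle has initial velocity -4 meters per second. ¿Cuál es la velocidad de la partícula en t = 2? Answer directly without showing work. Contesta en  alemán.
v(2) = 4.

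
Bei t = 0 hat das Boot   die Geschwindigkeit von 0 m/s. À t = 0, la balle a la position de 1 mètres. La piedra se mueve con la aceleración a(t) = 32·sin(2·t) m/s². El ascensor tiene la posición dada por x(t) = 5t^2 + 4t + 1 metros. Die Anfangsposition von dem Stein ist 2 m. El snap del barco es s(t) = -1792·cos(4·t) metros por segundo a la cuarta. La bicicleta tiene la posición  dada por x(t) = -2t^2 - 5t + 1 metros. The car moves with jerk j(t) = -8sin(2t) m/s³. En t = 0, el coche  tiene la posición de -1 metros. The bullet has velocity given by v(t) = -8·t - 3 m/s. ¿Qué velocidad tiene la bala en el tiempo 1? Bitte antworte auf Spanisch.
Tenemos la velocidad v(t) = -8·t - 3. Sustituyendo t = 1: v(1) = -11.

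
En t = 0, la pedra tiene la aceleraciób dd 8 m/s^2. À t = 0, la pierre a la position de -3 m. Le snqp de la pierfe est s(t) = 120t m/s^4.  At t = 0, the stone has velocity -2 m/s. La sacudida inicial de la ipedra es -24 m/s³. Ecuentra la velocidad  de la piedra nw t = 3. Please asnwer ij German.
Um dies zu lösen, müssen wir 3 Integrale unserer Gleichung für den Snap s(t) = 120·t finden. Die Stammfunktion von dem Snap ist der Ruck. Mit j(0) = -24 erhalten wir j(t) = 60·t^2 - 24. Durch Integration von dem Ruck und Verwendung der Anfangsbedingung a(0) = 8, erhalten wir a(t) = 20·t^3 - 24·t + 8. Die Stammfunktion von der Beschleunigung ist die Geschwindigkeit. Mit v(0) = -2 erhalten wir v(t) = 5·t^4 - 12·t^2 + 8·t - 2. Mit v(t) = 5·t^4 - 12·t^2 + 8·t - 2 und Einsetzen von t = 3, finden wir v = 319.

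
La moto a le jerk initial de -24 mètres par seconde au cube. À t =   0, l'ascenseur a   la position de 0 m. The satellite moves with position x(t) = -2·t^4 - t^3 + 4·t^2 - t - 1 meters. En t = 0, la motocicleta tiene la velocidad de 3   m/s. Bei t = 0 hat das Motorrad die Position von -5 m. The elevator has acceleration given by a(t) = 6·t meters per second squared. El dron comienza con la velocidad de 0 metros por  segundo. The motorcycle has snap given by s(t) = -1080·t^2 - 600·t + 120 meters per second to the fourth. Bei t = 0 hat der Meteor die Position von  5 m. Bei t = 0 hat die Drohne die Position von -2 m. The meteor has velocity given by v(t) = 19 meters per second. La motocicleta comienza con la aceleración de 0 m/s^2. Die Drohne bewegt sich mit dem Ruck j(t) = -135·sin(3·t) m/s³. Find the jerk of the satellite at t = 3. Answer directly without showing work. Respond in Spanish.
La sacudida en t = 3 es j = -150.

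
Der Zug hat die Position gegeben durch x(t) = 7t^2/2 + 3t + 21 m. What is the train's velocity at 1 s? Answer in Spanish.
Debemos derivar nuestra ecuación de la posición x(t) = 7·t^2/2 + 3·t + 21 1 vez. La derivada de la posición da la velocidad: v(t) = 7·t + 3. Tenemos la velocidad v(t) = 7·t + 3. Sustituyendo t = 1: v(1) = 10.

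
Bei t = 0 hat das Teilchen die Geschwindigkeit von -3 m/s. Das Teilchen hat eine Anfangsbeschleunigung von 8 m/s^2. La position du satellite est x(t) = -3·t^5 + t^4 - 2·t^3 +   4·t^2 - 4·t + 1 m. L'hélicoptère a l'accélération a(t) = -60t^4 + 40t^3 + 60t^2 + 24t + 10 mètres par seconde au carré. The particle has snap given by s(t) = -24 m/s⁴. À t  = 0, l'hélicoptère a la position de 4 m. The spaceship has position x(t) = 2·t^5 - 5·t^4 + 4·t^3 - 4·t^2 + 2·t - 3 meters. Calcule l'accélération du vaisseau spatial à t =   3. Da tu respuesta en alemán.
Wir müssen unsere Gleichung für die Position x(t) = 2·t^5 - 5·t^4 + 4·t^3 - 4·t^2 + 2·t - 3 2-mal ableiten. Die Ableitung von der Position ergibt die Geschwindigkeit: v(t) = 10·t^4 - 20·t^3 + 12·t^2 - 8·t + 2. Mit d/dt von v(t) finden wir a(t) = 40·t^3 - 60·t^2 + 24·t - 8. Aus der Gleichung für die Beschleunigung a(t) = 40·t^3 - 60·t^2 + 24·t - 8, setzen wir t = 3 ein und erhalten a = 604.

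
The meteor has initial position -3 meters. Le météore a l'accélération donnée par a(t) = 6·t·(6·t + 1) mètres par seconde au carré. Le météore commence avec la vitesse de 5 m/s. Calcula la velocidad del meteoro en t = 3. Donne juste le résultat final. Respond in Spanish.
En t = 3, v = 356.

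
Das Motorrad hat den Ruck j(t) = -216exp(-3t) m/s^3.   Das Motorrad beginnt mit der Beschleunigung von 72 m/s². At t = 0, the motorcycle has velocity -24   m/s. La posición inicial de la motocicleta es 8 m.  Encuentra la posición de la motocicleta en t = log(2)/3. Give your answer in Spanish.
Necesitamos integrar nuestra ecuación de la sacudida j(t) = -216·exp(-3·t) 3 veces. La antiderivada de la sacudida es la aceleración. Usando a(0) = 72, obtenemos a(t) = 72·exp(-3·t). La antiderivada de la aceleración, con v(0) = -24, da la velocidad: v(t) = -24·exp(-3·t). Tomando ∫v(t)dt y aplicando x(0) = 8, encontramos x(t) = 8·exp(-3·t). De la ecuación de la posición x(t) = 8·exp(-3·t), sustituimos t = log(2)/3 para obtener x = 4.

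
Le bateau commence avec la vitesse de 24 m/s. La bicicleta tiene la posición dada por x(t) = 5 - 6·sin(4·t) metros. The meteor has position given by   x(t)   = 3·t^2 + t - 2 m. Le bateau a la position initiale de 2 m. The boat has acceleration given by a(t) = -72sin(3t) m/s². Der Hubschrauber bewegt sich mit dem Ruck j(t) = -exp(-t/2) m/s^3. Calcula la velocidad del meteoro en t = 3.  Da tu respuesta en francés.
Nous devons dériver notre équation de la position x(t) = 3·t^2 + t - 2 1 fois. En dérivant la position, nous obtenons la vitesse: v(t) = 6·t + 1. Nous avons la vitesse v(t) = 6·t + 1. En substituant t = 3: v(3) = 19.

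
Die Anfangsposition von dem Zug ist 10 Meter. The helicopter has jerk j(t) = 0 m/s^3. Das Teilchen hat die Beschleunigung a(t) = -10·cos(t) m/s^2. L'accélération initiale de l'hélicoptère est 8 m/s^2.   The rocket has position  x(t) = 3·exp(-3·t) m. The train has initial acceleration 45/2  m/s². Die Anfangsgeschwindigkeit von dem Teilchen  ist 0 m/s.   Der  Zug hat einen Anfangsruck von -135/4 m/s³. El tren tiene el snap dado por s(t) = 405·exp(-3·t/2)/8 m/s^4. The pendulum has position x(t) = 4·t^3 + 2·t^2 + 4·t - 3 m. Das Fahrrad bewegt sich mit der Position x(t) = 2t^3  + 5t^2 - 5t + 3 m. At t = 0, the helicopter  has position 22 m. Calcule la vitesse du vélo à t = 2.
Pour résoudre ceci, nous devons prendre 1 dérivée de notre équation de la position x(t) = 2·t^3 + 5·t^2 - 5·t + 3. En prenant d/dt de x(t), nous trouvons v(t) = 6·t^2 + 10·t - 5. De l'équation de la vitesse v(t) = 6·t^2 + 10·t - 5, nous substituons t = 2 pour obtenir v = 39.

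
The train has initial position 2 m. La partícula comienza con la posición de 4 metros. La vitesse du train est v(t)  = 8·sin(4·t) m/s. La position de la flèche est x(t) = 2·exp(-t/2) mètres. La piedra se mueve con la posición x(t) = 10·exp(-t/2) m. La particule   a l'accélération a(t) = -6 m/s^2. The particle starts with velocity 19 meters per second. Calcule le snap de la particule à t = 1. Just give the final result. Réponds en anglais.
The answer is 0.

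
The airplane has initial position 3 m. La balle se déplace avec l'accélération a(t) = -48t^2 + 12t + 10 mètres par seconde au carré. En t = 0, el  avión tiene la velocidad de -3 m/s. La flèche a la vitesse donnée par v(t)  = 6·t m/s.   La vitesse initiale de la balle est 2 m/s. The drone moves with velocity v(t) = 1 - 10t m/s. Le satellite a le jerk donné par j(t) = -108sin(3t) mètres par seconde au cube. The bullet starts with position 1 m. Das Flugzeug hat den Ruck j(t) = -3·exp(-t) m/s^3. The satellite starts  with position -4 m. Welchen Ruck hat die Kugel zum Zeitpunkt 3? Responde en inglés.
To solve this, we need to take 1 derivative of our acceleration equation a(t) = -48·t^2 + 12·t + 10. The derivative of acceleration gives jerk: j(t) = 12 - 96·t. Using j(t) = 12 - 96·t and substituting t = 3, we find j = -276.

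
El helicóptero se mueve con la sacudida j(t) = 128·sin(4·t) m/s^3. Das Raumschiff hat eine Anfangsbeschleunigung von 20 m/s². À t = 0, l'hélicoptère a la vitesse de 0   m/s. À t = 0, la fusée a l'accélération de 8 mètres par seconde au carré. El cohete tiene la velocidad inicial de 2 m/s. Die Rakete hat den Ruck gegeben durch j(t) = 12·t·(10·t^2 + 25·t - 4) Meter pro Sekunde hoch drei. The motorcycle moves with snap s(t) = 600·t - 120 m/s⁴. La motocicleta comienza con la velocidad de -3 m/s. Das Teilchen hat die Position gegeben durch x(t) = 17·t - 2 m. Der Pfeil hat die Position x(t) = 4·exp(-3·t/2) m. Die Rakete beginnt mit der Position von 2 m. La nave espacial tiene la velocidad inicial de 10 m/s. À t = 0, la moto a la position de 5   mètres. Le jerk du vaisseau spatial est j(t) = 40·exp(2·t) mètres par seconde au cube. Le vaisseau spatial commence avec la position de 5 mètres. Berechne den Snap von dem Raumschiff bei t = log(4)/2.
Um dies zu lösen, müssen wir 1 Ableitung unserer Gleichung für den Ruck j(t) = 40·exp(2·t) nehmen. Durch Ableiten von dem Ruck erhalten wir den Snap: s(t) = 80·exp(2·t). Mit s(t) = 80·exp(2·t) und Einsetzen von t = log(4)/2, finden wir s = 320.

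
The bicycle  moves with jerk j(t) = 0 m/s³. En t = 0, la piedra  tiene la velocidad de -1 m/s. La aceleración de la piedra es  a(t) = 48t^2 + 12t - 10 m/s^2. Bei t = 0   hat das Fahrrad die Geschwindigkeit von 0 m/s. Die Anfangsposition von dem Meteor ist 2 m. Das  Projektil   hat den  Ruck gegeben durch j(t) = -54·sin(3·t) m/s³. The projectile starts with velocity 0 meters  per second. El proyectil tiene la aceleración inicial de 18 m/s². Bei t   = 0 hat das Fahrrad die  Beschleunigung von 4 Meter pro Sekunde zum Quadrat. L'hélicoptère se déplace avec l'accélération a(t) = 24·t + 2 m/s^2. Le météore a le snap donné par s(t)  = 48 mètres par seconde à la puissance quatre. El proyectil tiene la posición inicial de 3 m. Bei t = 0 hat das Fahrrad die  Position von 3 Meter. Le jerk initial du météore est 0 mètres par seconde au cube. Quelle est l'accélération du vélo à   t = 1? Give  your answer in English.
To solve this, we need to take 1 integral of our jerk equation j(t) = 0. The integral of jerk, with a(0) = 4, gives acceleration: a(t) = 4. Using a(t) = 4 and substituting t = 1, we find a = 4.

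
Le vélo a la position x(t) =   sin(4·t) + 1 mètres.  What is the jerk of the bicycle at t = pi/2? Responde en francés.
Pour résoudre ceci, nous devons prendre 3 dérivées de notre équation de la position x(t) = sin(4·t) + 1. En prenant d/dt de x(t), nous trouvons v(t) = 4·cos(4·t). En dérivant la vitesse, nous obtenons l'accélération: a(t) = -16·sin(4·t). En prenant d/dt de a(t), nous trouvons j(t) = -64·cos(4·t). En utilisant j(t) = -64·cos(4·t) et en substituant t = pi/2, nous trouvons j = -64.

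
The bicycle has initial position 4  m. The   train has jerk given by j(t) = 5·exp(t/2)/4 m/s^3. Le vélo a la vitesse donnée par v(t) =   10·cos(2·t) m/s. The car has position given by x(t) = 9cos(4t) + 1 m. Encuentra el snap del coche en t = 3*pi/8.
Partiendo de la posición x(t) = 9·cos(4·t) + 1, tomamos 4 derivadas. Derivando la posición, obtenemos la velocidad: v(t) = -36·sin(4·t). Derivando la velocidad, obtenemos la aceleración: a(t) = -144·cos(4·t). Tomando d/dt de a(t), encontramos j(t) = 576·sin(4·t). Tomando d/dt de j(t), encontramos s(t) = 2304·cos(4·t). De la ecuación del snap s(t) = 2304·cos(4·t), sustituimos t = 3*pi/8 para obtener s = 0.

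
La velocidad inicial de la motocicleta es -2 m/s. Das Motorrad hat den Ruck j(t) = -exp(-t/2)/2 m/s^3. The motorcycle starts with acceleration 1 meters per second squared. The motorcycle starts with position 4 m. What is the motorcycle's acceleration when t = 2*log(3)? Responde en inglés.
We must find the integral of our jerk equation j(t) = -exp(-t/2)/2 1 time. The integral of jerk, with a(0) = 1, gives acceleration: a(t) = exp(-t/2). Using a(t) = exp(-t/2) and substituting t = 2*log(3), we find a = 1/3.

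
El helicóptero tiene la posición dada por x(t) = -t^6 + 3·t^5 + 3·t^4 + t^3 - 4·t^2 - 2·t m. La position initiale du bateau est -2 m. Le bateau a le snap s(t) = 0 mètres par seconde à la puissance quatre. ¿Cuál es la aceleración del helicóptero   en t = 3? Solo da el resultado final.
a(3) = -476.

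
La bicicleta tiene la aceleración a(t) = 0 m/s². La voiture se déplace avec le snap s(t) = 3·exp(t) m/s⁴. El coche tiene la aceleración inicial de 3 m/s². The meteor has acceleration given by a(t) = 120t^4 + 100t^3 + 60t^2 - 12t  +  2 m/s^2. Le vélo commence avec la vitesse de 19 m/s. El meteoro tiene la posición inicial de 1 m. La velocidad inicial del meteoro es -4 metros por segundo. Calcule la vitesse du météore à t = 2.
En partant de l'accélération a(t) = 120·t^4 + 100·t^3 + 60·t^2 - 12·t + 2, nous prenons 1 primitive. L'intégrale de l'accélération, avec v(0) = -4, donne la vitesse: v(t) = 24·t^5 + 25·t^4 + 20·t^3 - 6·t^2 + 2·t - 4. En utilisant v(t) = 24·t^5 + 25·t^4 + 20·t^3 - 6·t^2 + 2·t - 4 et en substituant t = 2, nous trouvons v = 1304.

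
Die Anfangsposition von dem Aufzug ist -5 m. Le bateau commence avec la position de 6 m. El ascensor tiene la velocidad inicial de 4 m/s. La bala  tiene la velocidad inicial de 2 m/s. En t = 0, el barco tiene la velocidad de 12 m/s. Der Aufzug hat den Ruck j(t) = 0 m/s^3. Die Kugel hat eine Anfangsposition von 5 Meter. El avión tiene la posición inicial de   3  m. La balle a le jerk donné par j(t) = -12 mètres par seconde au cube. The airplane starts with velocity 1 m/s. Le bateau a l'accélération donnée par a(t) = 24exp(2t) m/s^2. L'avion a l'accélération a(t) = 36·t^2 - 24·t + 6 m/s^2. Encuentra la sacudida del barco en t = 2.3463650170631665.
Partiendo de la aceleración a(t) = 24·exp(2·t), tomamos 1 derivada. Tomando d/dt de a(t), encontramos j(t) = 48·exp(2·t). Usando j(t) = 48·exp(2·t) y sustituyendo t = 2.3463650170631665, encontramos j = 5239.23641848886.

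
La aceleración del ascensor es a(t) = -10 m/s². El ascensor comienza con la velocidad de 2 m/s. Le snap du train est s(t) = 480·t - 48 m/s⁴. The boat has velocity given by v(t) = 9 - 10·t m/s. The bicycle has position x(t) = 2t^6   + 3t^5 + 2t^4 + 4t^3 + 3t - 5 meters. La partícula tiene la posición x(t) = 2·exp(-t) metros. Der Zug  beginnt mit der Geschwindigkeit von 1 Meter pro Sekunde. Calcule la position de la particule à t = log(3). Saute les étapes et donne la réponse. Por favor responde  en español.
La respuesta es 2/3.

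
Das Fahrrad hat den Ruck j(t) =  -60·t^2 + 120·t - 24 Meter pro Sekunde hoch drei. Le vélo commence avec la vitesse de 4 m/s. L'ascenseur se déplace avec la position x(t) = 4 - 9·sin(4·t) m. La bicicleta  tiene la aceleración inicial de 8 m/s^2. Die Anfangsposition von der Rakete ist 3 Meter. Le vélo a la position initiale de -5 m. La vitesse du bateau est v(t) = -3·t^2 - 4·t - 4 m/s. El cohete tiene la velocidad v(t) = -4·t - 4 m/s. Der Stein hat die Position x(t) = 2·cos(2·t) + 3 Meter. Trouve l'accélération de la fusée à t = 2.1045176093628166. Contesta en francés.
Pour résoudre ceci, nous devons prendre 1 dérivée de notre équation de la vitesse v(t) = -4·t - 4. En dérivant la vitesse, nous obtenons l'accélération: a(t) = -4. En utilisant a(t) = -4 et en substituant t = 2.1045176093628166, nous trouvons a = -4.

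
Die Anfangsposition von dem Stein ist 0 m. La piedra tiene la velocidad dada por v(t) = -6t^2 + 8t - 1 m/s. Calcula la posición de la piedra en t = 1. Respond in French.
Pour résoudre ceci, nous devons prendre 1 intégrale de notre équation de la vitesse v(t) = -6·t^2 + 8·t - 1. La primitive de la vitesse est la position. En utilisant x(0) = 0, nous obtenons x(t) = -2·t^3 + 4·t^2 - t. Nous avons la position x(t) = -2·t^3 + 4·t^2 - t. En substituant t = 1: x(1) = 1.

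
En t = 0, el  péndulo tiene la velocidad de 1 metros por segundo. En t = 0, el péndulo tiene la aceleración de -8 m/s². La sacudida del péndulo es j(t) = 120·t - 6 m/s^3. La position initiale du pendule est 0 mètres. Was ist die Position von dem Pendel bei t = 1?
Wir müssen die Stammfunktion unserer Gleichung für den Ruck j(t) = 120·t - 6 3-mal finden. Das Integral von dem Ruck, mit a(0) = -8, ergibt die Beschleunigung: a(t) = 60·t^2 - 6·t - 8. Die Stammfunktion von der Beschleunigung, mit v(0) = 1, ergibt die Geschwindigkeit: v(t) = 20·t^3 - 3·t^2 - 8·t + 1. Durch Integration von der Geschwindigkeit und Verwendung der Anfangsbedingung x(0) = 0, erhalten wir x(t) = 5·t^4 - t^3 - 4·t^2 + t. Aus der Gleichung für die Position x(t) = 5·t^4 - t^3 - 4·t^2 + t, setzen wir t = 1 ein und erhalten x = 1.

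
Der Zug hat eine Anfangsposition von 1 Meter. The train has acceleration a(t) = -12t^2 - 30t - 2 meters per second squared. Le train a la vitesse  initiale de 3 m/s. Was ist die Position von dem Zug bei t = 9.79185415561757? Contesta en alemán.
Um dies zu lösen, müssen wir 2 Integrale unserer Gleichung für die Beschleunigung a(t) = -12·t^2 - 30·t - 2 finden. Die Stammfunktion von der Beschleunigung ist die Geschwindigkeit. Mit v(0) = 3 erhalten wir v(t) = -4·t^3 - 15·t^2 - 2·t + 3. Mit ∫v(t)dt und Anwendung von x(0) = 1, finden wir x(t) = -t^4 - 5·t^3 - t^2 + 3·t + 1. Wir haben die Position x(t) = -t^4 - 5·t^3 - t^2 + 3·t + 1. Durch Einsetzen von t = 9.79185415561757: x(9.79185415561757) = -13952.7922942020.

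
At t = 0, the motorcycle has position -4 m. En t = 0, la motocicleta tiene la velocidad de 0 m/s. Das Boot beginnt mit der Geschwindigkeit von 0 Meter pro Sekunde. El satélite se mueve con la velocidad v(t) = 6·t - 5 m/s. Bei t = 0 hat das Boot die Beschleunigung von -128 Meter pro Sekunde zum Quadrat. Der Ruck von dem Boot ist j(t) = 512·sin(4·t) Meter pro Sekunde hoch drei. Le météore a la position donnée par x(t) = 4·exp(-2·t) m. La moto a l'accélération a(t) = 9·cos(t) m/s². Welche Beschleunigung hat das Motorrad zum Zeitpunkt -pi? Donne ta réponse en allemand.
Wir haben die Beschleunigung a(t) = 9·cos(t). Durch Einsetzen von t = -pi: a(-pi) = -9.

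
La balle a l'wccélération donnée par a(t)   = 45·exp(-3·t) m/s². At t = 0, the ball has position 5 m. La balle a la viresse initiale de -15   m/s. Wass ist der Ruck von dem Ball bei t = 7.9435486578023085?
Ausgehend von der Beschleunigung a(t) = 45·exp(-3·t), nehmen wir 1 Ableitung. Mit d/dt von a(t) finden wir j(t) = -135·exp(-3·t). Aus der Gleichung für den Ruck j(t) = -135·exp(-3·t), setzen wir t = 7.9435486578023085 ein und erhalten j = -6.03692418881784E-9.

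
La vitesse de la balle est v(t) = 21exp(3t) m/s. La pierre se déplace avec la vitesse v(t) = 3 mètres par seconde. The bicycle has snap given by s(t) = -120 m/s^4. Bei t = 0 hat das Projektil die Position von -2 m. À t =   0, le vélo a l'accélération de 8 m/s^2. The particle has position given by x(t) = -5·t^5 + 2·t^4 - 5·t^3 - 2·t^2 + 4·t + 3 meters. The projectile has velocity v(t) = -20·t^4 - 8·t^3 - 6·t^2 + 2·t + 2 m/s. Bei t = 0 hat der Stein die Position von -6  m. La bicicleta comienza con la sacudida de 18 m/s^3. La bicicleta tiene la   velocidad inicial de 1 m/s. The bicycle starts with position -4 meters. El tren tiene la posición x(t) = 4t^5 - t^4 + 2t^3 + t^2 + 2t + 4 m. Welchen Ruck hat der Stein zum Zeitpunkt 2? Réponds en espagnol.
Para resolver esto, necesitamos tomar 2 derivadas de nuestra ecuación de la velocidad v(t) = 3. Tomando d/dt de v(t), encontramos a(t) = 0. Derivando la aceleración, obtenemos la sacudida: j(t) = 0. De la ecuación de la sacudida j(t) = 0, sustituimos t = 2 para obtener j = 0.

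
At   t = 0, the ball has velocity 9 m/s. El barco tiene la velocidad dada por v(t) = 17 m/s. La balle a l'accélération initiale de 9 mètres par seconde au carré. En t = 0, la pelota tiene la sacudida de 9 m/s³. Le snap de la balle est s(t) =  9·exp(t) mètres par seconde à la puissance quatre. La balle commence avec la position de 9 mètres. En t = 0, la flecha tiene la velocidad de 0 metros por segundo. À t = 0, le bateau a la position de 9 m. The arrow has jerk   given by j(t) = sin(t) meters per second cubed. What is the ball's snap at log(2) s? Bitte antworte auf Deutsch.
Aus der Gleichung für den Snap s(t) = 9·exp(t), setzen wir t = log(2) ein und erhalten s = 18.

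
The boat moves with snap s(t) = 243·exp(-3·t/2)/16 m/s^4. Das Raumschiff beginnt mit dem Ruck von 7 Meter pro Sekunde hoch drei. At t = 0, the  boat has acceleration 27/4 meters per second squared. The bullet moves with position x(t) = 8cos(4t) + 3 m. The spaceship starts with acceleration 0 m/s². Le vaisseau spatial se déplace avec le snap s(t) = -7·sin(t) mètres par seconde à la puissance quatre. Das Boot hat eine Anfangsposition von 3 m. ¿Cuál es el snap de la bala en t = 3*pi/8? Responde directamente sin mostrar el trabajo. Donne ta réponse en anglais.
The snap at t = 3*pi/8 is s = 0.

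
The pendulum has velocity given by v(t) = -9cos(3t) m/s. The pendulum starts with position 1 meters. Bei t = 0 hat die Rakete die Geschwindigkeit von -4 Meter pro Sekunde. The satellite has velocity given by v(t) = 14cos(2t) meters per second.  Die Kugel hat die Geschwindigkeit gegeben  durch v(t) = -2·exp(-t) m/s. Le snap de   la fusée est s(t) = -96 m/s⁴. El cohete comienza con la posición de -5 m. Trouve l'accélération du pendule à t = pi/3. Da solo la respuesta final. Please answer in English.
At t = pi/3, a = 0.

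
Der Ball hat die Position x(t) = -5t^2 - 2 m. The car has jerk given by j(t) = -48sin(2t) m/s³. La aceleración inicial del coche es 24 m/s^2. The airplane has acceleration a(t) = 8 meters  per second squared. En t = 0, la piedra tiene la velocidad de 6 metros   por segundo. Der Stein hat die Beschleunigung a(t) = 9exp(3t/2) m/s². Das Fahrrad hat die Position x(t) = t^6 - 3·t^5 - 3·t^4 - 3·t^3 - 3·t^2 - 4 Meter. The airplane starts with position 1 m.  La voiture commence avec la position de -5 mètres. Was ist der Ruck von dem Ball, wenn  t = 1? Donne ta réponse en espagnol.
Partiendo de la posición x(t) = -5·t^2 - 2, tomamos 3 derivadas. Tomando d/dt de x(t), encontramos v(t) = -10·t. Derivando la velocidad, obtenemos la aceleración: a(t) = -10. La derivada de la aceleración da la sacudida: j(t) = 0. Tenemos la sacudida j(t) = 0. Sustituyendo t = 1: j(1) = 0.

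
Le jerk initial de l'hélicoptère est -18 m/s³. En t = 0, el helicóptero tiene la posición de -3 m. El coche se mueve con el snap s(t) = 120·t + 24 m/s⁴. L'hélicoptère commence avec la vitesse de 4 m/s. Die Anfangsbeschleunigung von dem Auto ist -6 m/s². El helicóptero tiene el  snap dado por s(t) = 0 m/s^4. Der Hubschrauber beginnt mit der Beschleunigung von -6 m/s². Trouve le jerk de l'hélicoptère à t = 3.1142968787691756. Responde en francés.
En partant du snap s(t) = 0, nous prenons 1 intégrale. La primitive du snap, avec j(0) = -18, donne le jerk: j(t) = -18. Nous avons le jerk j(t) = -18. En substituant t = 3.1142968787691756: j(3.1142968787691756) = -18.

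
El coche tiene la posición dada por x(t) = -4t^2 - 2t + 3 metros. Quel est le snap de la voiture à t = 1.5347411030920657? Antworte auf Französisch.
En partant de la position x(t) = -4·t^2 - 2·t + 3, nous prenons 4 dérivées. En prenant d/dt de x(t), nous trouvons v(t) = -8·t - 2. En dérivant la vitesse, nous obtenons l'accélération: a(t) = -8. En prenant d/dt de a(t), nous trouvons j(t) = 0. En dérivant le jerk, nous obtenons le snap: s(t) = 0. De l'équation du snap s(t) = 0, nous substituons t = 1.5347411030920657 pour obtenir s = 0.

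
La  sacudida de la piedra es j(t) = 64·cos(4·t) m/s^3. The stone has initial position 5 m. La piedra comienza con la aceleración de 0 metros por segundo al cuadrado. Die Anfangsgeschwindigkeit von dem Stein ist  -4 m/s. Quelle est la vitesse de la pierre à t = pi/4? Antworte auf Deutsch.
Um dies zu lösen, müssen wir 2 Integrale unserer Gleichung für den Ruck j(t) = 64·cos(4·t) finden. Mit ∫j(t)dt und Anwendung von a(0) = 0, finden wir a(t) = 16·sin(4·t). Durch Integration von der Beschleunigung und Verwendung der Anfangsbedingung v(0) = -4, erhalten wir v(t) = -4·cos(4·t). Wir haben die Geschwindigkeit v(t) = -4·cos(4·t). Durch Einsetzen von t = pi/4: v(pi/4) = 4.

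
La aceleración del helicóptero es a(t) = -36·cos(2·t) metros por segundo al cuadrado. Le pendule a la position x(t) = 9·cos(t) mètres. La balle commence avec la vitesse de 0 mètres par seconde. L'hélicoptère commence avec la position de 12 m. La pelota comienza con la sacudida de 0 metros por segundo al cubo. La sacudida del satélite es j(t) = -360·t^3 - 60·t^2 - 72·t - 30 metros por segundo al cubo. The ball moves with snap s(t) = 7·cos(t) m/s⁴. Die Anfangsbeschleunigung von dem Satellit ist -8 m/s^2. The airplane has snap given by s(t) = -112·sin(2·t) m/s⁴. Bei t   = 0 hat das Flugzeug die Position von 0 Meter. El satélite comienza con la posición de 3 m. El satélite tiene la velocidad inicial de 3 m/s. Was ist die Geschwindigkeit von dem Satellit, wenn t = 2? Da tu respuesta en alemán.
Ausgehend von dem Ruck j(t) = -360·t^3 - 60·t^2 - 72·t - 30, nehmen wir 2 Integrale. Mit ∫j(t)dt und Anwendung von a(0) = -8, finden wir a(t) = -90·t^4 - 20·t^3 - 36·t^2 - 30·t - 8. Durch Integration von der Beschleunigung und Verwendung der Anfangsbedingung v(0) = 3, erhalten wir v(t) = -18·t^5 - 5·t^4 - 12·t^3 - 15·t^2 - 8·t + 3. Wir haben die Geschwindigkeit v(t) = -18·t^5 - 5·t^4 - 12·t^3 - 15·t^2 - 8·t + 3. Durch Einsetzen von t = 2: v(2) = -825.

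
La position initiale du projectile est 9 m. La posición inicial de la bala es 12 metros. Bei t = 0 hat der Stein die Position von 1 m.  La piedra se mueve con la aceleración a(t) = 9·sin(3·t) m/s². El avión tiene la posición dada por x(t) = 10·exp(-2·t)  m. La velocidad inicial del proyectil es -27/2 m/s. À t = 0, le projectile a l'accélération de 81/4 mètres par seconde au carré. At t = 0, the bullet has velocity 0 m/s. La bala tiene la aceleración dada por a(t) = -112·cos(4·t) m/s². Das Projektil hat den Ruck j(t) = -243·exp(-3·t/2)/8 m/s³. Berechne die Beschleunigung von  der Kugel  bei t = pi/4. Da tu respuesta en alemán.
Wir haben die Beschleunigung a(t) = -112·cos(4·t). Durch Einsetzen von t = pi/4: a(pi/4) = 112.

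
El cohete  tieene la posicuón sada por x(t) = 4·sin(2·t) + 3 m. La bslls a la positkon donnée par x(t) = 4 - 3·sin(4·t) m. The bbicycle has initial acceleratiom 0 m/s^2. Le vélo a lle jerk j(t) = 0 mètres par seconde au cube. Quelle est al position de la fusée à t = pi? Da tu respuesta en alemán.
Aus der Gleichung für die Position x(t) = 4·sin(2·t) + 3, setzen wir t = pi ein und erhalten x = 3.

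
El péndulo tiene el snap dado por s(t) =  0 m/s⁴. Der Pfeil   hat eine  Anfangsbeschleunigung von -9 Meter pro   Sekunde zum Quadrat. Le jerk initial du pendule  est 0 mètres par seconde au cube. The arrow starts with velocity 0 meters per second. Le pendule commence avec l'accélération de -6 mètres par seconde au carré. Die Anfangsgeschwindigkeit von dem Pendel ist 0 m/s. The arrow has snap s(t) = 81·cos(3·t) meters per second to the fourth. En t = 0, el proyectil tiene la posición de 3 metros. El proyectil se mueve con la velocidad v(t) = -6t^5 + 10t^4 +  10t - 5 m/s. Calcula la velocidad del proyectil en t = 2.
Tenemos la velocidad v(t) = -6·t^5 + 10·t^4 + 10·t - 5. Sustituyendo t = 2: v(2) = -17.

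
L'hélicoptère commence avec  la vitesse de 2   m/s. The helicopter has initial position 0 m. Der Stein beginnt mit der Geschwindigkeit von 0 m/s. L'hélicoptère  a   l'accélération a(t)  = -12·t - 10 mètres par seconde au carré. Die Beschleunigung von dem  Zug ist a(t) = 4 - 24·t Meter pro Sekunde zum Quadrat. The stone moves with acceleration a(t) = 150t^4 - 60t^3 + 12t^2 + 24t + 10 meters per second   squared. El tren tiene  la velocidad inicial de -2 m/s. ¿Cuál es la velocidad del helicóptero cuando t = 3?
Necesitamos integrar nuestra ecuación de la aceleración a(t) = -12·t - 10 1 vez. Tomando ∫a(t)dt y aplicando v(0) = 2, encontramos v(t) = -6·t^2 - 10·t + 2. Usando v(t) = -6·t^2 - 10·t + 2 y sustituyendo t = 3, encontramos v = -82.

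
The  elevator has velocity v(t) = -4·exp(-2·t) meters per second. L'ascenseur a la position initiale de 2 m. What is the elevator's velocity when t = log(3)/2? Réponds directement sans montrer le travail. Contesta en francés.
v(log(3)/2) = -4/3.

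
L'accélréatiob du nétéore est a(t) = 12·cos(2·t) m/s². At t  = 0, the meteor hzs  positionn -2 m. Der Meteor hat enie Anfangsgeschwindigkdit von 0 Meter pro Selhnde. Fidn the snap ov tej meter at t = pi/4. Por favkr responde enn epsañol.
Debemos derivar nuestra ecuación de la aceleración a(t) = 12·cos(2·t) 2 veces. Tomando d/dt de a(t), encontramos j(t) = -24·sin(2·t). Derivando la sacudida, obtenemos el snap: s(t) = -48·cos(2·t). Tenemos el snap s(t) = -48·cos(2·t). Sustituyendo t = pi/4: s(pi/4) = 0.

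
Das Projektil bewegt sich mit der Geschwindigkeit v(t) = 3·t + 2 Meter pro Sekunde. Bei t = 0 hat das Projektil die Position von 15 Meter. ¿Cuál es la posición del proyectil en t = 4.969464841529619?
Partiendo de la velocidad v(t) = 3·t + 2, tomamos 1 integral. La antiderivada de la velocidad es la posición. Usando x(0) = 15, obtenemos x(t) = 3·t^2/2 + 2·t + 15. De la ecuación de la posición x(t) = 3·t^2/2 + 2·t + 15, sustituimos t = 4.969464841529619 para obtener x = 61.9823008998577.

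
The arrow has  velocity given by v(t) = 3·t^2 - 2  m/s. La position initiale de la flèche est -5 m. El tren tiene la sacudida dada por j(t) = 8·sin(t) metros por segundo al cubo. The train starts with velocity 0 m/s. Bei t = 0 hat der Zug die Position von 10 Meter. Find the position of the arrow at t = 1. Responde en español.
Partiendo de la velocidad v(t) = 3·t^2 - 2, tomamos 1 integral. La integral de la velocidad, con x(0) = -5, da la posición: x(t) = t^3 - 2·t - 5. Tenemos la posición x(t) = t^3 - 2·t - 5. Sustituyendo t = 1: x(1) = -6.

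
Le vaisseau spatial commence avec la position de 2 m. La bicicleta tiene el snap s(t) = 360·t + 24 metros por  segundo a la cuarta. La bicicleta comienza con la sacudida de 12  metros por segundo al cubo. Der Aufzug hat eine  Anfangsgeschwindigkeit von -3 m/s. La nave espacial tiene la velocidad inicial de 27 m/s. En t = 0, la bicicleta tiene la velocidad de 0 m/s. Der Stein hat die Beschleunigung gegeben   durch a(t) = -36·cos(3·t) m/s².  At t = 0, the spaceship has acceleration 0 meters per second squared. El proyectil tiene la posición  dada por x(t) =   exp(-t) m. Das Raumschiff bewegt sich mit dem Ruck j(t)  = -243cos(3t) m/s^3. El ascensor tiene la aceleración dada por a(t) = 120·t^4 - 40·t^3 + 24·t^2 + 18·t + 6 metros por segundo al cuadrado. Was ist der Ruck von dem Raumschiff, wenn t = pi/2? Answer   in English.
We have jerk j(t) = -243·cos(3·t). Substituting t = pi/2: j(pi/2) = 0.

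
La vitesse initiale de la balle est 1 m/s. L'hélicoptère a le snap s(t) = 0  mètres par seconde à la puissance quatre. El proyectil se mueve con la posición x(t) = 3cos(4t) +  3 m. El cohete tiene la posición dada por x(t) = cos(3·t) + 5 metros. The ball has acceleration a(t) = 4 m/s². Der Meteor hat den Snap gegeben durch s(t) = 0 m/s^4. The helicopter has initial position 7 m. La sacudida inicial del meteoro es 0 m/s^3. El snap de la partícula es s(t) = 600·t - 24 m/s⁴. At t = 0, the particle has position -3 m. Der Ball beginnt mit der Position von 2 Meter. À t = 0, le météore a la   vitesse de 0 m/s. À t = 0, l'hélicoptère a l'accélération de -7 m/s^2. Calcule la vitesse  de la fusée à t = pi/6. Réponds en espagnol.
Partiendo de la posición x(t) = cos(3·t) + 5, tomamos 1 derivada. Tomando d/dt de x(t), encontramos v(t) = -3·sin(3·t). Tenemos la velocidad v(t) = -3·sin(3·t). Sustituyendo t = pi/6: v(pi/6) = -3.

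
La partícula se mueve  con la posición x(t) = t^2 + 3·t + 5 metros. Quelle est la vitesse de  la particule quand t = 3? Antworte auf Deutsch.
Ausgehend von der Position x(t) = t^2 + 3·t + 5, nehmen wir 1 Ableitung. Die Ableitung von der Position ergibt die Geschwindigkeit: v(t) = 2·t + 3. Mit v(t) = 2·t + 3 und Einsetzen von t = 3, finden wir v = 9.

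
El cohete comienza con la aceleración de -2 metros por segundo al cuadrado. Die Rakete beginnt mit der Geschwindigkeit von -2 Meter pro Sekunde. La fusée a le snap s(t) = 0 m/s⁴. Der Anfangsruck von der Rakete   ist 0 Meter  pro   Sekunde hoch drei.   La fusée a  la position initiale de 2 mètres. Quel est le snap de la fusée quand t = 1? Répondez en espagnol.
De la ecuación del snap s(t) = 0, sustituimos t = 1 para obtener s = 0.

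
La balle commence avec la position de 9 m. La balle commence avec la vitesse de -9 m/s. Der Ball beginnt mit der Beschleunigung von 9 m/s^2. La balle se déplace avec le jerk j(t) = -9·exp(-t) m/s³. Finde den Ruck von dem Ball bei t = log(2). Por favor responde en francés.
De l'équation du jerk j(t) = -9·exp(-t), nous substituons t = log(2) pour obtenir j = -9/2.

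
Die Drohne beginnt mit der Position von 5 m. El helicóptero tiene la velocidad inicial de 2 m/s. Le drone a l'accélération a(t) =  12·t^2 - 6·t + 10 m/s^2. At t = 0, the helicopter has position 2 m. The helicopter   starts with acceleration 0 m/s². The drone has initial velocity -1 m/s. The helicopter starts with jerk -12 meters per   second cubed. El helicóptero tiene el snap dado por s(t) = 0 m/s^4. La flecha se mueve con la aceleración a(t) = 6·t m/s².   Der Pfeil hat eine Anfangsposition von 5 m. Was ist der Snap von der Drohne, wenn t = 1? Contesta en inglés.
We must differentiate our acceleration equation a(t) = 12·t^2 - 6·t + 10 2 times. The derivative of acceleration gives jerk: j(t) = 24·t - 6. Differentiating jerk, we get snap: s(t) = 24. We have snap s(t) = 24. Substituting t = 1: s(1) = 24.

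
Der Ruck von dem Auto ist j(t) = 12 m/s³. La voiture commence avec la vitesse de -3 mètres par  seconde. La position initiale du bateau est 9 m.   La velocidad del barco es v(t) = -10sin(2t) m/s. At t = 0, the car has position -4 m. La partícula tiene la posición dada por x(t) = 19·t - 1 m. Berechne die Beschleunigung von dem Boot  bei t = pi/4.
Ausgehend von der Geschwindigkeit v(t) = -10·sin(2·t), nehmen wir 1 Ableitung. Mit d/dt von v(t) finden wir a(t) = -20·cos(2·t). Mit a(t) = -20·cos(2·t) und Einsetzen von t = pi/4, finden wir a = 0.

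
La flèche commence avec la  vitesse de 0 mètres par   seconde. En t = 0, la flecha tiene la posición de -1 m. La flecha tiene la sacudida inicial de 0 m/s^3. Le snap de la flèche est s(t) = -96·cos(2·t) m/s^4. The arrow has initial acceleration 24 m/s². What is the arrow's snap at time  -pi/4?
We have snap s(t) = -96·cos(2·t). Substituting t = -pi/4: s(-pi/4) = 0.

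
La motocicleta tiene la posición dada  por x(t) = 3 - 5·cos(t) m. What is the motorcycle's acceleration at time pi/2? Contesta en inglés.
Starting from position x(t) = 3 - 5·cos(t), we take 2 derivatives. Taking d/dt of x(t), we find v(t) = 5·sin(t). Differentiating velocity, we get acceleration: a(t) = 5·cos(t). From the given acceleration equation a(t) = 5·cos(t), we substitute t = pi/2 to get a = 0.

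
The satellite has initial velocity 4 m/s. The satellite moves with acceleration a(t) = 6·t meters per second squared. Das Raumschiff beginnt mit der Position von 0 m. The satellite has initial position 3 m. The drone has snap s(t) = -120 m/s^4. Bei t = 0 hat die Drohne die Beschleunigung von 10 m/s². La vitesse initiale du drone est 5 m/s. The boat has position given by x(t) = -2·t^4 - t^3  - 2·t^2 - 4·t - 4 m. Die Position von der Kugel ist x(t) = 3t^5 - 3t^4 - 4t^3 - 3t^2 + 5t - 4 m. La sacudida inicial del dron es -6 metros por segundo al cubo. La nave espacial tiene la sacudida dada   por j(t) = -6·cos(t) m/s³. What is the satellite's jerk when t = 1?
Starting from acceleration a(t) = 6·t, we take 1 derivative. Differentiating acceleration, we get jerk: j(t) = 6. From the given jerk equation j(t) = 6, we substitute t = 1 to get j = 6.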